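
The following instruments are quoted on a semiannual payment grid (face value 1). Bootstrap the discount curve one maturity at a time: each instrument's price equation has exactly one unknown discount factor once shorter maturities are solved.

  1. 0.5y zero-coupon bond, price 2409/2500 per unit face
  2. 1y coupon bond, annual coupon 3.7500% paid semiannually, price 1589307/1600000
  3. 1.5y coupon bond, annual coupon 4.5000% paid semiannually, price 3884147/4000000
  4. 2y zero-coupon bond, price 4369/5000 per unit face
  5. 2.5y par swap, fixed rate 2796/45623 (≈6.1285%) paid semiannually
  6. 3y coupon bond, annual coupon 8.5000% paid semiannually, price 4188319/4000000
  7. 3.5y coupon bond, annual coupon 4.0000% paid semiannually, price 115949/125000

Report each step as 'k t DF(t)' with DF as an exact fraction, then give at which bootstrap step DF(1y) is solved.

1 1/2 2409/2500
2 1 9573/10000
3 3/2 4537/5000
4 2 4369/5000
5 5/2 4301/5000
6 3 1023/1250
7 7/2 8039/10000
DF(1y) is solved at step 2

step 1 [0.5y] zero: DF = P = 2409/2500 ≈ 0.963600
step 2 [1y] bond c/2=3/160: DF=(1589307/1600000 − 3/160·(0.963600))/(1+3/160) = 9573/10000 ≈ 0.957300
step 3 [1.5y] bond c/2=9/400: DF=(3884147/4000000 − 9/400·(0.963600+0.957300))/(1+9/400) = 4537/5000 ≈ 0.907400
step 4 [2y] zero: DF = P = 4369/5000 ≈ 0.873800
step 5 [2.5y] swap r/2=1398/45623: DF=(1 − 1398/45623·(0.963600+0.957300+0.907400+0.873800))/(1+1398/45623) = 4301/5000 ≈ 0.860200
step 6 [3y] bond c/2=17/400: DF=(4188319/4000000 − 17/400·(0.963600+0.957300+0.907400+0.873800+0.860200))/(1+17/400) = 1023/1250 ≈ 0.818400
step 7 [3.5y] bond c/2=1/50: DF=(115949/125000 − 1/50·(0.963600+0.957300+0.907400+0.873800+0.860200+0.818400))/(1+1/50) = 8039/10000 ≈ 0.803900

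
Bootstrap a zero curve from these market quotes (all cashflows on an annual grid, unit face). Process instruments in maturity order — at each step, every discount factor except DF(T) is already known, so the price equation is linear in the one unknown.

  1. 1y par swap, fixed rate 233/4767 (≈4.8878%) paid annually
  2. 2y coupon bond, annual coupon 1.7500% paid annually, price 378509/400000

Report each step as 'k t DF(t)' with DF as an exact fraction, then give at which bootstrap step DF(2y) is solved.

step 1 [1y] swap r/1=233/4767: DF=(1 − 233/4767·(0))/(1+233/4767) = 4767/5000 ≈ 0.953400
step 2 [2y] bond c/1=7/400: DF=(378509/400000 − 7/400·(0.953400))/(1+7/400) = 571/625 ≈ 0.913600

1 1 4767/5000
2 2 571/625
DF(2y) is solved at step 2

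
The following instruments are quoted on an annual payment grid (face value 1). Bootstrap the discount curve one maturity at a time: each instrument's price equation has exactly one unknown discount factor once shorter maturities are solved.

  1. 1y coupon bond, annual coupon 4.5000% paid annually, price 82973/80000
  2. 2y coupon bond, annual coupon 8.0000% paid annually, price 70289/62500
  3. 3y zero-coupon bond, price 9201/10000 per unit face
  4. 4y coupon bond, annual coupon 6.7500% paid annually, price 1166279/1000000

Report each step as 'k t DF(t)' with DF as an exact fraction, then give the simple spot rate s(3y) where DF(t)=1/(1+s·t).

1 1 397/400
2 2 4839/5000
3 3 9201/10000
4 4 569/625
s(3y) = (1/(9201/10000) − 1)/(3) = 799/27603 ≈ 2.8946%

step 1 [1y] bond c/1=9/200: DF=(82973/80000 − 9/200·(0))/(1+9/200) = 397/400 ≈ 0.992500
step 2 [2y] bond c/1=2/25: DF=(70289/62500 − 2/25·(0.992500))/(1+2/25) = 4839/5000 ≈ 0.967800
step 3 [3y] zero: DF = P = 9201/10000 ≈ 0.920100
step 4 [4y] bond c/1=27/400: DF=(1166279/1000000 − 27/400·(0.992500+0.967800+0.920100))/(1+27/400) = 569/625 ≈ 0.910400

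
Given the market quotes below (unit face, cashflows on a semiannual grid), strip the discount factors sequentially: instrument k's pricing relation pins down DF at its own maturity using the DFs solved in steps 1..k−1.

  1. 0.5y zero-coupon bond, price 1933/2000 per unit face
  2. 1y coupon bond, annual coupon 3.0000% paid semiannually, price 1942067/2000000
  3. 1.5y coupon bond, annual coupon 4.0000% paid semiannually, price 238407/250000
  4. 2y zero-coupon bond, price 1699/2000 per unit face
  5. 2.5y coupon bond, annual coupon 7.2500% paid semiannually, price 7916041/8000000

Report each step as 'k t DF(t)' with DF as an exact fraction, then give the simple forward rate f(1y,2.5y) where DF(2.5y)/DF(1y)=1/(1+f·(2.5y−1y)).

step 1 [0.5y] zero: DF = P = 1933/2000 ≈ 0.966500
step 2 [1y] bond c/2=3/200: DF=(1942067/2000000 − 3/200·(0.966500))/(1+3/200) = 589/625 ≈ 0.942400
step 3 [1.5y] bond c/2=1/50: DF=(238407/250000 − 1/50·(0.966500+0.942400))/(1+1/50) = 359/400 ≈ 0.897500
step 4 [2y] zero: DF = P = 1699/2000 ≈ 0.849500
step 5 [2.5y] bond c/2=29/800: DF=(7916041/8000000 − 29/800·(0.966500+0.942400+0.897500+0.849500))/(1+29/800) = 827/1000 ≈ 0.827000

1 1/2 1933/2000
2 1 589/625
3 3/2 359/400
4 2 1699/2000
5 5/2 827/1000
f(1y,2.5y) = ((589/625)/(827/1000) − 1)/(3/2) = 1154/12405 ≈ 9.3027%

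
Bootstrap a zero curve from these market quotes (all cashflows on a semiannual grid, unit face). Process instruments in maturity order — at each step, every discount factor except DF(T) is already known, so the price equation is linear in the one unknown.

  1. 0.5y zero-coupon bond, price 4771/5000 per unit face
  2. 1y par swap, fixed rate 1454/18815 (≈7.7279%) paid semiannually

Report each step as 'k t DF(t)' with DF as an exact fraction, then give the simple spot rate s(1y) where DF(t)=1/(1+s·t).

step 1 [0.5y] zero: DF = P = 4771/5000 ≈ 0.954200
step 2 [1y] swap r/2=727/18815: DF=(1 − 727/18815·(0.954200))/(1+727/18815) = 9273/10000 ≈ 0.927300

1 1/2 4771/5000
2 1 9273/10000
s(1y) = (1/(9273/10000) − 1)/(1) = 727/9273 ≈ 7.8400%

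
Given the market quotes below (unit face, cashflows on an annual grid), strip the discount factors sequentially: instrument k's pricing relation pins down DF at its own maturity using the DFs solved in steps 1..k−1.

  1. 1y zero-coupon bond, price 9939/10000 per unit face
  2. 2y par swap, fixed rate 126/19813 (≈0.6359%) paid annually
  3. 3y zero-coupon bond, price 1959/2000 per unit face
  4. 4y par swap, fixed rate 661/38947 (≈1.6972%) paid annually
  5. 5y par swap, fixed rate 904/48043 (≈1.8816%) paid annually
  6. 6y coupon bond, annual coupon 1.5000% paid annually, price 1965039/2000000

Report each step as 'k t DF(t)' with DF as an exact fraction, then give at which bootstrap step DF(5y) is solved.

1 1 9939/10000
2 2 4937/5000
3 3 1959/2000
4 4 9339/10000
5 5 1137/1250
6 6 897/1000
DF(5y) is solved at step 5

step 1 [1y] zero: DF = P = 9939/10000 ≈ 0.993900
step 2 [2y] swap r/1=126/19813: DF=(1 − 126/19813·(0.993900))/(1+126/19813) = 4937/5000 ≈ 0.987400
step 3 [3y] zero: DF = P = 1959/2000 ≈ 0.979500
step 4 [4y] swap r/1=661/38947: DF=(1 − 661/38947·(0.993900+0.987400+0.979500))/(1+661/38947) = 9339/10000 ≈ 0.933900
step 5 [5y] swap r/1=904/48043: DF=(1 − 904/48043·(0.993900+0.987400+0.979500+0.933900))/(1+904/48043) = 1137/1250 ≈ 0.909600
step 6 [6y] bond c/1=3/200: DF=(1965039/2000000 − 3/200·(0.993900+0.987400+0.979500+0.933900+0.909600))/(1+3/200) = 897/1000 ≈ 0.897000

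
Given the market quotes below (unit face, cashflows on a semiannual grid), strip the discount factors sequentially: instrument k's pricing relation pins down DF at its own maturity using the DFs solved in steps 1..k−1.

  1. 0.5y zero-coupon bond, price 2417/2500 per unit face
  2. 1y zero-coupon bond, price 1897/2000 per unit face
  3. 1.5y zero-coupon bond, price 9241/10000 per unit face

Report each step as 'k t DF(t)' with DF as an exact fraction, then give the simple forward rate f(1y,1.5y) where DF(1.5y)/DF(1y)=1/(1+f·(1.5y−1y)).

1 1/2 2417/2500
2 1 1897/2000
3 3/2 9241/10000
f(1y,1.5y) = ((1897/2000)/(9241/10000) − 1)/(1/2) = 488/9241 ≈ 5.2808%

step 1 [0.5y] zero: DF = P = 2417/2500 ≈ 0.966800
step 2 [1y] zero: DF = P = 1897/2000 ≈ 0.948500
step 3 [1.5y] zero: DF = P = 9241/10000 ≈ 0.924100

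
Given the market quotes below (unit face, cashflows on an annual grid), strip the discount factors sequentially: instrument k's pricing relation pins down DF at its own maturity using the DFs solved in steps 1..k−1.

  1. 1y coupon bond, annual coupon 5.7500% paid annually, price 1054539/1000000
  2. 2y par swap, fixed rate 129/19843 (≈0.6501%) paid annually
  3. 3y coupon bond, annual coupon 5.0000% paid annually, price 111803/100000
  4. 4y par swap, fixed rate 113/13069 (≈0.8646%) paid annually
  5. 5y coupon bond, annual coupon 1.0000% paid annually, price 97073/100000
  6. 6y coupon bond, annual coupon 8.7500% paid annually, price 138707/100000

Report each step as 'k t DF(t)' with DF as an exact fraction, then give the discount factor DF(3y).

step 1 [1y] bond c/1=23/400: DF=(1054539/1000000 − 23/400·(0))/(1+23/400) = 2493/2500 ≈ 0.997200
step 2 [2y] swap r/1=129/19843: DF=(1 − 129/19843·(0.997200))/(1+129/19843) = 9871/10000 ≈ 0.987100
step 3 [3y] bond c/1=1/20: DF=(111803/100000 − 1/20·(0.997200+0.987100))/(1+1/20) = 9703/10000 ≈ 0.970300
step 4 [4y] swap r/1=113/13069: DF=(1 − 113/13069·(0.997200+0.987100+0.970300))/(1+113/13069) = 9661/10000 ≈ 0.966100
step 5 [5y] bond c/1=1/100: DF=(97073/100000 − 1/100·(0.997200+0.987100+0.970300+0.966100))/(1+1/100) = 9223/10000 ≈ 0.922300
step 6 [6y] bond c/1=7/80: DF=(138707/100000 − 7/80·(0.997200+0.987100+0.970300+0.966100+0.922300))/(1+7/80) = 4429/5000 ≈ 0.885800

1 1 2493/2500
2 2 9871/10000
3 3 9703/10000
4 4 9661/10000
5 5 9223/10000
6 6 4429/5000
DF(3y) = 9703/10000 ≈ 0.970300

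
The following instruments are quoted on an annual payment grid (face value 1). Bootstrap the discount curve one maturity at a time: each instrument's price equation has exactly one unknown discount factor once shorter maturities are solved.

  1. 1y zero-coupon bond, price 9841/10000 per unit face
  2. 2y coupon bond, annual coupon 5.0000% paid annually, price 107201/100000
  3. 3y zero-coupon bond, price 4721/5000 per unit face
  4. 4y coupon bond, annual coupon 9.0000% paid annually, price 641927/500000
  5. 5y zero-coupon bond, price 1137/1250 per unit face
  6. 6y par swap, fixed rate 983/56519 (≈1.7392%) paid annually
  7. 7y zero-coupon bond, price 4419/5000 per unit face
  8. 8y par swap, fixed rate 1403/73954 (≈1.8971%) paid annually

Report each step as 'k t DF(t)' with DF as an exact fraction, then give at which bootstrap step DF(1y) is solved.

1 1 9841/10000
2 2 9741/10000
3 3 4721/5000
4 4 4691/5000
5 5 1137/1250
6 6 9017/10000
7 7 4419/5000
8 8 8597/10000
DF(1y) is solved at step 1

step 1 [1y] zero: DF = P = 9841/10000 ≈ 0.984100
step 2 [2y] bond c/1=1/20: DF=(107201/100000 − 1/20·(0.984100))/(1+1/20) = 9741/10000 ≈ 0.974100
step 3 [3y] zero: DF = P = 4721/5000 ≈ 0.944200
step 4 [4y] bond c/1=9/100: DF=(641927/500000 − 9/100·(0.984100+0.974100+0.944200))/(1+9/100) = 4691/5000 ≈ 0.938200
step 5 [5y] zero: DF = P = 1137/1250 ≈ 0.909600
step 6 [6y] swap r/1=983/56519: DF=(1 − 983/56519·(0.984100+0.974100+0.944200+0.938200+0.909600))/(1+983/56519) = 9017/10000 ≈ 0.901700
step 7 [7y] zero: DF = P = 4419/5000 ≈ 0.883800
step 8 [8y] swap r/1=1403/73954: DF=(1 − 1403/73954·(0.984100+0.974100+0.944200+0.938200+0.909600+0.901700+0.883800))/(1+1403/73954) = 8597/10000 ≈ 0.859700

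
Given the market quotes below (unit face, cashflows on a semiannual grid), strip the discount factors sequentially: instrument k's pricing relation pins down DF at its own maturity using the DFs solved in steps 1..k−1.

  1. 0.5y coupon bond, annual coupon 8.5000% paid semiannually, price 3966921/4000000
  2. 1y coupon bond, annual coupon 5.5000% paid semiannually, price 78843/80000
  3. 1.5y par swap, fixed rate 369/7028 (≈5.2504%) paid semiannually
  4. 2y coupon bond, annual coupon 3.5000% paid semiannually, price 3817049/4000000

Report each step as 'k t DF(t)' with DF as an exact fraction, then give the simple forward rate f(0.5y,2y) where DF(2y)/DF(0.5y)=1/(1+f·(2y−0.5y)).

1 1/2 9513/10000
2 1 9337/10000
3 3/2 4631/5000
4 2 1779/2000
f(0.5y,2y) = ((9513/10000)/(1779/2000) − 1)/(3/2) = 412/8895 ≈ 4.6318%

step 1 [0.5y] bond c/2=17/400: DF=(3966921/4000000 − 17/400·(0))/(1+17/400) = 9513/10000 ≈ 0.951300
step 2 [1y] bond c/2=11/400: DF=(78843/80000 − 11/400·(0.951300))/(1+11/400) = 9337/10000 ≈ 0.933700
step 3 [1.5y] swap r/2=369/14056: DF=(1 − 369/14056·(0.951300+0.933700))/(1+369/14056) = 4631/5000 ≈ 0.926200
step 4 [2y] bond c/2=7/400: DF=(3817049/4000000 − 7/400·(0.951300+0.933700+0.926200))/(1+7/400) = 1779/2000 ≈ 0.889500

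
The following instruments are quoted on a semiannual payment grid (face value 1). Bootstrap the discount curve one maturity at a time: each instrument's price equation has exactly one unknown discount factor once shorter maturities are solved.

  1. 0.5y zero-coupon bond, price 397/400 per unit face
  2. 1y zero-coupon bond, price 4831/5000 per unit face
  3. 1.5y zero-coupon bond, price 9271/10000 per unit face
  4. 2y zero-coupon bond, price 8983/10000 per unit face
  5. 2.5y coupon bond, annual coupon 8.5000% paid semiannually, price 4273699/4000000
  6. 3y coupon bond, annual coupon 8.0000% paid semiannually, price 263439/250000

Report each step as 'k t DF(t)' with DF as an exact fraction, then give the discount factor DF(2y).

1 1/2 397/400
2 1 4831/5000
3 3/2 9271/10000
4 2 8983/10000
5 5/2 4353/5000
6 3 4171/5000
DF(2y) = 8983/10000 ≈ 0.898300

step 1 [0.5y] zero: DF = P = 397/400 ≈ 0.992500
step 2 [1y] zero: DF = P = 4831/5000 ≈ 0.966200
step 3 [1.5y] zero: DF = P = 9271/10000 ≈ 0.927100
step 4 [2y] zero: DF = P = 8983/10000 ≈ 0.898300
step 5 [2.5y] bond c/2=17/400: DF=(4273699/4000000 − 17/400·(0.992500+0.966200+0.927100+0.898300))/(1+17/400) = 4353/5000 ≈ 0.870600
step 6 [3y] bond c/2=1/25: DF=(263439/250000 − 1/25·(0.992500+0.966200+0.927100+0.898300+0.870600))/(1+1/25) = 4171/5000 ≈ 0.834200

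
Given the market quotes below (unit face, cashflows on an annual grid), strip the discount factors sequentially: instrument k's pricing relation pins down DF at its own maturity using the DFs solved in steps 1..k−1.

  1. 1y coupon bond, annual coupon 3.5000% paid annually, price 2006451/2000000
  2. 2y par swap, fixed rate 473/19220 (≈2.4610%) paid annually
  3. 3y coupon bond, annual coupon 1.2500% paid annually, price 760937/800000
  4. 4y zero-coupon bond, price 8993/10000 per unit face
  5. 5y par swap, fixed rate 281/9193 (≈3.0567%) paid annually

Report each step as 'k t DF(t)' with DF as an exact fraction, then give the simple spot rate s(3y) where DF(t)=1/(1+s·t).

step 1 [1y] bond c/1=7/200: DF=(2006451/2000000 − 7/200·(0))/(1+7/200) = 9693/10000 ≈ 0.969300
step 2 [2y] swap r/1=473/19220: DF=(1 − 473/19220·(0.969300))/(1+473/19220) = 9527/10000 ≈ 0.952700
step 3 [3y] bond c/1=1/80: DF=(760937/800000 − 1/80·(0.969300+0.952700))/(1+1/80) = 9157/10000 ≈ 0.915700
step 4 [4y] zero: DF = P = 8993/10000 ≈ 0.899300
step 5 [5y] swap r/1=281/9193: DF=(1 − 281/9193·(0.969300+0.952700+0.915700+0.899300))/(1+281/9193) = 1719/2000 ≈ 0.859500

1 1 9693/10000
2 2 9527/10000
3 3 9157/10000
4 4 8993/10000
5 5 1719/2000
s(3y) = (1/(9157/10000) − 1)/(3) = 281/9157 ≈ 3.0687%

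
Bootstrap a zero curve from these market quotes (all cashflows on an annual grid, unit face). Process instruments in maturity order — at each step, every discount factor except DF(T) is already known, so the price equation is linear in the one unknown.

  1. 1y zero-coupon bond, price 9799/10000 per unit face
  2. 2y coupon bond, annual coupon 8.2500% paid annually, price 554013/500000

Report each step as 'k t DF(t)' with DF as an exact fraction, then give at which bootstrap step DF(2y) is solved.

step 1 [1y] zero: DF = P = 9799/10000 ≈ 0.979900
step 2 [2y] bond c/1=33/400: DF=(554013/500000 − 33/400·(0.979900))/(1+33/400) = 9489/10000 ≈ 0.948900

1 1 9799/10000
2 2 9489/10000
DF(2y) is solved at step 2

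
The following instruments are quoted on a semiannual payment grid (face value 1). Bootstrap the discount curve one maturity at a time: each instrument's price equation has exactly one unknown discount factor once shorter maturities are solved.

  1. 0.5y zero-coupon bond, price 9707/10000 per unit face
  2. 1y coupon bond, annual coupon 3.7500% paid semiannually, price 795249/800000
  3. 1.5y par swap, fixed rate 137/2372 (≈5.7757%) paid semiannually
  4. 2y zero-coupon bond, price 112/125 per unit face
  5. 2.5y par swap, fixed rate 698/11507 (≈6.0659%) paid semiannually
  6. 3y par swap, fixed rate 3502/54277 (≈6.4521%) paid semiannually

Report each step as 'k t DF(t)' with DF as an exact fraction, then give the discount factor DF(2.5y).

1 1/2 9707/10000
2 1 9579/10000
3 3/2 4589/5000
4 2 112/125
5 5/2 2151/2500
6 3 8249/10000
DF(2.5y) = 2151/2500 ≈ 0.860400

step 1 [0.5y] zero: DF = P = 9707/10000 ≈ 0.970700
step 2 [1y] bond c/2=3/160: DF=(795249/800000 − 3/160·(0.970700))/(1+3/160) = 9579/10000 ≈ 0.957900
step 3 [1.5y] swap r/2=137/4744: DF=(1 − 137/4744·(0.970700+0.957900))/(1+137/4744) = 4589/5000 ≈ 0.917800
step 4 [2y] zero: DF = P = 112/125 ≈ 0.896000
step 5 [2.5y] swap r/2=349/11507: DF=(1 − 349/11507·(0.970700+0.957900+0.917800+0.896000))/(1+349/11507) = 2151/2500 ≈ 0.860400
step 6 [3y] swap r/2=1751/54277: DF=(1 − 1751/54277·(0.970700+0.957900+0.917800+0.896000+0.860400))/(1+1751/54277) = 8249/10000 ≈ 0.824900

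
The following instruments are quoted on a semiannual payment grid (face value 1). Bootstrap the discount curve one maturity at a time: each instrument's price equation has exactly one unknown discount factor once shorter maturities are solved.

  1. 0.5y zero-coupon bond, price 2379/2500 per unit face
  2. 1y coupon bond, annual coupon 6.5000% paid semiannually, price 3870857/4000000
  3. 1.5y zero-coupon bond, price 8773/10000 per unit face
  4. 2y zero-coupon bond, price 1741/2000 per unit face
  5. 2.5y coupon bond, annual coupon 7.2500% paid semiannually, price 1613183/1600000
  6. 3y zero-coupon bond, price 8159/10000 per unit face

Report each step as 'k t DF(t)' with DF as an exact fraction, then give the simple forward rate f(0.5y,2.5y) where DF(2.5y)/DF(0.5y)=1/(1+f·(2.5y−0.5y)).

step 1 [0.5y] zero: DF = P = 2379/2500 ≈ 0.951600
step 2 [1y] bond c/2=13/400: DF=(3870857/4000000 − 13/400·(0.951600))/(1+13/400) = 9073/10000 ≈ 0.907300
step 3 [1.5y] zero: DF = P = 8773/10000 ≈ 0.877300
step 4 [2y] zero: DF = P = 1741/2000 ≈ 0.870500
step 5 [2.5y] bond c/2=29/800: DF=(1613183/1600000 − 29/800·(0.951600+0.907300+0.877300+0.870500))/(1+29/800) = 2117/2500 ≈ 0.846800
step 6 [3y] zero: DF = P = 8159/10000 ≈ 0.815900

1 1/2 2379/2500
2 1 9073/10000
3 3/2 8773/10000
4 2 1741/2000
5 5/2 2117/2500
6 3 8159/10000
f(0.5y,2.5y) = ((2379/2500)/(2117/2500) − 1)/(2) = 131/2117 ≈ 6.1880%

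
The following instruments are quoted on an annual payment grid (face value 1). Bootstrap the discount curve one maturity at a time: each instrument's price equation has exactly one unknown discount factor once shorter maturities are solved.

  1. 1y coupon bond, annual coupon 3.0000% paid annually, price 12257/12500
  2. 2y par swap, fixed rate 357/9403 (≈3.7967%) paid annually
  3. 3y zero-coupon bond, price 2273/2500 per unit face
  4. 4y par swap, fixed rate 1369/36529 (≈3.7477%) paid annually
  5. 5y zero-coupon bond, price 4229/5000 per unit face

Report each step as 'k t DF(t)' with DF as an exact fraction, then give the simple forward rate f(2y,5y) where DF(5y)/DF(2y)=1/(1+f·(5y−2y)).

step 1 [1y] bond c/1=3/100: DF=(12257/12500 − 3/100·(0))/(1+3/100) = 119/125 ≈ 0.952000
step 2 [2y] swap r/1=357/9403: DF=(1 − 357/9403·(0.952000))/(1+357/9403) = 4643/5000 ≈ 0.928600
step 3 [3y] zero: DF = P = 2273/2500 ≈ 0.909200
step 4 [4y] swap r/1=1369/36529: DF=(1 − 1369/36529·(0.952000+0.928600+0.909200))/(1+1369/36529) = 8631/10000 ≈ 0.863100
step 5 [5y] zero: DF = P = 4229/5000 ≈ 0.845800

1 1 119/125
2 2 4643/5000
3 3 2273/2500
4 4 8631/10000
5 5 4229/5000
f(2y,5y) = ((4643/5000)/(4229/5000) − 1)/(3) = 138/4229 ≈ 3.2632%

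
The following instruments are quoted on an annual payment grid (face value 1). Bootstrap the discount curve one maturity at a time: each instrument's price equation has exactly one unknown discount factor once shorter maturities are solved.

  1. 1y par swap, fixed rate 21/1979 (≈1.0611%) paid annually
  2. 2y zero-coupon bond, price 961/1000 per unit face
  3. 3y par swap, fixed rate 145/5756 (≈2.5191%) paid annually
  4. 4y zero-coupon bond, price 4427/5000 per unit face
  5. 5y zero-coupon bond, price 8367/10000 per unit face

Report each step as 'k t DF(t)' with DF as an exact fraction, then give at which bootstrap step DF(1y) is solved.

step 1 [1y] swap r/1=21/1979: DF=(1 − 21/1979·(0))/(1+21/1979) = 1979/2000 ≈ 0.989500
step 2 [2y] zero: DF = P = 961/1000 ≈ 0.961000
step 3 [3y] swap r/1=145/5756: DF=(1 − 145/5756·(0.989500+0.961000))/(1+145/5756) = 371/400 ≈ 0.927500
step 4 [4y] zero: DF = P = 4427/5000 ≈ 0.885400
step 5 [5y] zero: DF = P = 8367/10000 ≈ 0.836700

1 1 1979/2000
2 2 961/1000
3 3 371/400
4 4 4427/5000
5 5 8367/10000
DF(1y) is solved at step 1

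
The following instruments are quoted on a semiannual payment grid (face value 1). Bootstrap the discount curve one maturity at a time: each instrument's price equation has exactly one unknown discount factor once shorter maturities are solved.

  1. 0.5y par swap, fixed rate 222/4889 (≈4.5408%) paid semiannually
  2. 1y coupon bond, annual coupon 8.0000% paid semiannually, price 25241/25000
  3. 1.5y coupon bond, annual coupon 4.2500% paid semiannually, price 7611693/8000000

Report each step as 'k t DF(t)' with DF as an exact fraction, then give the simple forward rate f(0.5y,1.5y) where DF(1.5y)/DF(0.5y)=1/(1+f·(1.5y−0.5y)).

1 1/2 4889/5000
2 1 2333/2500
3 3/2 8919/10000
f(0.5y,1.5y) = ((4889/5000)/(8919/10000) − 1)/(1) = 859/8919 ≈ 9.6311%

step 1 [0.5y] swap r/2=111/4889: DF=(1 − 111/4889·(0))/(1+111/4889) = 4889/5000 ≈ 0.977800
step 2 [1y] bond c/2=1/25: DF=(25241/25000 − 1/25·(0.977800))/(1+1/25) = 2333/2500 ≈ 0.933200
step 3 [1.5y] bond c/2=17/800: DF=(7611693/8000000 − 17/800·(0.977800+0.933200))/(1+17/800) = 8919/10000 ≈ 0.891900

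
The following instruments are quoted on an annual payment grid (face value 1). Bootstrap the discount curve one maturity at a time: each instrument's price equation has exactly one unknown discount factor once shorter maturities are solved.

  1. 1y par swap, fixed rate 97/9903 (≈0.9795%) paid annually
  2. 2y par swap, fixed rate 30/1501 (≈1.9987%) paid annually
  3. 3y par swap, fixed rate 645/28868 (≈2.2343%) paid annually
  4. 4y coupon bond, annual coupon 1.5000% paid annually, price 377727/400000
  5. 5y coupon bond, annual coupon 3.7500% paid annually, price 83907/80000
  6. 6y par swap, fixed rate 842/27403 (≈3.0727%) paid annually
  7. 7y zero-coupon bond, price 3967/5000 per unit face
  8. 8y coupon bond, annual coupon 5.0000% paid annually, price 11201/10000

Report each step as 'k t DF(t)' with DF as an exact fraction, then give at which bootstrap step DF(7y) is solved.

step 1 [1y] swap r/1=97/9903: DF=(1 − 97/9903·(0))/(1+97/9903) = 9903/10000 ≈ 0.990300
step 2 [2y] swap r/1=30/1501: DF=(1 − 30/1501·(0.990300))/(1+30/1501) = 961/1000 ≈ 0.961000
step 3 [3y] swap r/1=645/28868: DF=(1 − 645/28868·(0.990300+0.961000))/(1+645/28868) = 1871/2000 ≈ 0.935500
step 4 [4y] bond c/1=3/200: DF=(377727/400000 − 3/200·(0.990300+0.961000+0.935500))/(1+3/200) = 8877/10000 ≈ 0.887700
step 5 [5y] bond c/1=3/80: DF=(83907/80000 − 3/80·(0.990300+0.961000+0.935500+0.887700))/(1+3/80) = 1749/2000 ≈ 0.874500
step 6 [6y] swap r/1=842/27403: DF=(1 − 842/27403·(0.990300+0.961000+0.935500+0.887700+0.874500))/(1+842/27403) = 2079/2500 ≈ 0.831600
step 7 [7y] zero: DF = P = 3967/5000 ≈ 0.793400
step 8 [8y] bond c/1=1/20: DF=(11201/10000 − 1/20·(0.990300+0.961000+0.935500+0.887700+0.874500+0.831600+0.793400))/(1+1/20) = 96/125 ≈ 0.768000

1 1 9903/10000
2 2 961/1000
3 3 1871/2000
4 4 8877/10000
5 5 1749/2000
6 6 2079/2500
7 7 3967/5000
8 8 96/125
DF(7y) is solved at step 7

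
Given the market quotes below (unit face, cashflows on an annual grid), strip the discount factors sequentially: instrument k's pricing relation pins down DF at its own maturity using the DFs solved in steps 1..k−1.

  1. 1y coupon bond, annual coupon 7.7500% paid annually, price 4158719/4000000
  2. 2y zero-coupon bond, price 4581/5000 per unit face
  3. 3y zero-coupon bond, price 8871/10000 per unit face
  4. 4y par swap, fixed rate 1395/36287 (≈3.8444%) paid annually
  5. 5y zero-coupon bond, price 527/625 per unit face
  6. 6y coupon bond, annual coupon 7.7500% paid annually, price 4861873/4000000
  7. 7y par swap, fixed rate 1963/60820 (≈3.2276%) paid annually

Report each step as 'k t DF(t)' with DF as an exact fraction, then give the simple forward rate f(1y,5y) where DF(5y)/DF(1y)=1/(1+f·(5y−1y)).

step 1 [1y] bond c/1=31/400: DF=(4158719/4000000 − 31/400·(0))/(1+31/400) = 9649/10000 ≈ 0.964900
step 2 [2y] zero: DF = P = 4581/5000 ≈ 0.916200
step 3 [3y] zero: DF = P = 8871/10000 ≈ 0.887100
step 4 [4y] swap r/1=1395/36287: DF=(1 − 1395/36287·(0.964900+0.916200+0.887100))/(1+1395/36287) = 1721/2000 ≈ 0.860500
step 5 [5y] zero: DF = P = 527/625 ≈ 0.843200
step 6 [6y] bond c/1=31/400: DF=(4861873/4000000 − 31/400·(0.964900+0.916200+0.887100+0.860500+0.843200))/(1+31/400) = 504/625 ≈ 0.806400
step 7 [7y] swap r/1=1963/60820: DF=(1 − 1963/60820·(0.964900+0.916200+0.887100+0.860500+0.843200+0.806400))/(1+1963/60820) = 8037/10000 ≈ 0.803700

1 1 9649/10000
2 2 4581/5000
3 3 8871/10000
4 4 1721/2000
5 5 527/625
6 6 504/625
7 7 8037/10000
f(1y,5y) = ((9649/10000)/(527/625) − 1)/(4) = 1217/33728 ≈ 3.6083%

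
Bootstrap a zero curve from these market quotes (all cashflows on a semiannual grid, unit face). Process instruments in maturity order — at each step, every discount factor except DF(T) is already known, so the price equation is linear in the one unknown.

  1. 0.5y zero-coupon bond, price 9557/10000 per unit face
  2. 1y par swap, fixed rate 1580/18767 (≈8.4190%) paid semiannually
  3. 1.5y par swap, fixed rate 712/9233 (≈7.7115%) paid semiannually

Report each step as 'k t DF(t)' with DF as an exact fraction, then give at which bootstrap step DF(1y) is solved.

step 1 [0.5y] zero: DF = P = 9557/10000 ≈ 0.955700
step 2 [1y] swap r/2=790/18767: DF=(1 − 790/18767·(0.955700))/(1+790/18767) = 921/1000 ≈ 0.921000
step 3 [1.5y] swap r/2=356/9233: DF=(1 − 356/9233·(0.955700+0.921000))/(1+356/9233) = 2233/2500 ≈ 0.893200

1 1/2 9557/10000
2 1 921/1000
3 3/2 2233/2500
DF(1y) is solved at step 2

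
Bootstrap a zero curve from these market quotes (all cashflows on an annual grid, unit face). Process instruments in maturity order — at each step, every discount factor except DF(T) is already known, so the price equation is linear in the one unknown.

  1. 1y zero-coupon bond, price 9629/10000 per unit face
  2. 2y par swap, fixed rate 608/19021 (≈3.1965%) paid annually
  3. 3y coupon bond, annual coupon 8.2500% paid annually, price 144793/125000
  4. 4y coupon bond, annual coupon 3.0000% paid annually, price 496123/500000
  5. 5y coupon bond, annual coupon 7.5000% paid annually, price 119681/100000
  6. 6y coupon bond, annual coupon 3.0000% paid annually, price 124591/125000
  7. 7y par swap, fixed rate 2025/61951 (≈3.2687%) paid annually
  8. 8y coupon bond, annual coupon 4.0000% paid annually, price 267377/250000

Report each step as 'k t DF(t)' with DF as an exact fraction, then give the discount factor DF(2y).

1 1 9629/10000
2 2 587/625
3 3 9251/10000
4 4 881/1000
5 5 4273/5000
6 6 2087/2500
7 7 319/400
8 8 7901/10000
DF(2y) = 587/625 ≈ 0.939200

step 1 [1y] zero: DF = P = 9629/10000 ≈ 0.962900
step 2 [2y] swap r/1=608/19021: DF=(1 − 608/19021·(0.962900))/(1+608/19021) = 587/625 ≈ 0.939200
step 3 [3y] bond c/1=33/400: DF=(144793/125000 − 33/400·(0.962900+0.939200))/(1+33/400) = 9251/10000 ≈ 0.925100
step 4 [4y] bond c/1=3/100: DF=(496123/500000 − 3/100·(0.962900+0.939200+0.925100))/(1+3/100) = 881/1000 ≈ 0.881000
step 5 [5y] bond c/1=3/40: DF=(119681/100000 − 3/40·(0.962900+0.939200+0.925100+0.881000))/(1+3/40) = 4273/5000 ≈ 0.854600
step 6 [6y] bond c/1=3/100: DF=(124591/125000 − 3/100·(0.962900+0.939200+0.925100+0.881000+0.854600))/(1+3/100) = 2087/2500 ≈ 0.834800
step 7 [7y] swap r/1=2025/61951: DF=(1 − 2025/61951·(0.962900+0.939200+0.925100+0.881000+0.854600+0.834800))/(1+2025/61951) = 319/400 ≈ 0.797500
step 8 [8y] bond c/1=1/25: DF=(267377/250000 − 1/25·(0.962900+0.939200+0.925100+0.881000+0.854600+0.834800+0.797500))/(1+1/25) = 7901/10000 ≈ 0.790100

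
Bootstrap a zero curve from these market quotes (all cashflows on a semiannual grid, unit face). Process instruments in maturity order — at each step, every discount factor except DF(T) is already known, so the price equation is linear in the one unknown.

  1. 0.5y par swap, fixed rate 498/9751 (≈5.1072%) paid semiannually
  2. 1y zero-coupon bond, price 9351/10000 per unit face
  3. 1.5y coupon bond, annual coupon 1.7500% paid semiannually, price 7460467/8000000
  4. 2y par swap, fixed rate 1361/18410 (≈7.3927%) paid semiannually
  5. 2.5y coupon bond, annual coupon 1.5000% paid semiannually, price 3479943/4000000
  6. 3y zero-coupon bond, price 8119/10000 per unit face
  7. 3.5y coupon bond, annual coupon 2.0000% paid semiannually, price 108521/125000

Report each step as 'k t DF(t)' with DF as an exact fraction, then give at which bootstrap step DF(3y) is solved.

step 1 [0.5y] swap r/2=249/9751: DF=(1 − 249/9751·(0))/(1+249/9751) = 9751/10000 ≈ 0.975100
step 2 [1y] zero: DF = P = 9351/10000 ≈ 0.935100
step 3 [1.5y] bond c/2=7/800: DF=(7460467/8000000 − 7/800·(0.975100+0.935100))/(1+7/800) = 9079/10000 ≈ 0.907900
step 4 [2y] swap r/2=1361/36820: DF=(1 − 1361/36820·(0.975100+0.935100+0.907900))/(1+1361/36820) = 8639/10000 ≈ 0.863900
step 5 [2.5y] bond c/2=3/400: DF=(3479943/4000000 − 3/400·(0.975100+0.935100+0.907900+0.863900))/(1+3/400) = 8361/10000 ≈ 0.836100
step 6 [3y] zero: DF = P = 8119/10000 ≈ 0.811900
step 7 [3.5y] bond c/2=1/100: DF=(108521/125000 − 1/100·(0.975100+0.935100+0.907900+0.863900+0.836100+0.811900))/(1+1/100) = 2017/2500 ≈ 0.806800

1 1/2 9751/10000
2 1 9351/10000
3 3/2 9079/10000
4 2 8639/10000
5 5/2 8361/10000
6 3 8119/10000
7 7/2 2017/2500
DF(3y) is solved at step 6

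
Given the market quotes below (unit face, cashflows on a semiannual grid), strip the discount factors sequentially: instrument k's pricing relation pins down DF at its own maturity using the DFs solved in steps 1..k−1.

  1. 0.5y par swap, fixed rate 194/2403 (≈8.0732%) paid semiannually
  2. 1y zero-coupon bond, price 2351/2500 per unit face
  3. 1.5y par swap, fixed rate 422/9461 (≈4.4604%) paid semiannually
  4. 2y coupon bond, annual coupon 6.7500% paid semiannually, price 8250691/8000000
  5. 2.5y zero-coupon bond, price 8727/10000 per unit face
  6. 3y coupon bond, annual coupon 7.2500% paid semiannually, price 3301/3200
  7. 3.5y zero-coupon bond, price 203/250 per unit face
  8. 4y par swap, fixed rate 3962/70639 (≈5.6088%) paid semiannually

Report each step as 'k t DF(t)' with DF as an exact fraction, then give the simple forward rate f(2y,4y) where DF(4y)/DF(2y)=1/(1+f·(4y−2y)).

1 1/2 2403/2500
2 1 2351/2500
3 3/2 9367/10000
4 2 181/200
5 5/2 8727/10000
6 3 417/500
7 7/2 203/250
8 4 8019/10000
f(2y,4y) = ((181/200)/(8019/10000) − 1)/(2) = 1031/16038 ≈ 6.4285%

step 1 [0.5y] swap r/2=97/2403: DF=(1 − 97/2403·(0))/(1+97/2403) = 2403/2500 ≈ 0.961200
step 2 [1y] zero: DF = P = 2351/2500 ≈ 0.940400
step 3 [1.5y] swap r/2=211/9461: DF=(1 − 211/9461·(0.961200+0.940400))/(1+211/9461) = 9367/10000 ≈ 0.936700
step 4 [2y] bond c/2=27/800: DF=(8250691/8000000 − 27/800·(0.961200+0.940400+0.936700))/(1+27/800) = 181/200 ≈ 0.905000
step 5 [2.5y] zero: DF = P = 8727/10000 ≈ 0.872700
step 6 [3y] bond c/2=29/800: DF=(3301/3200 − 29/800·(0.961200+0.940400+0.936700+0.905000+0.872700))/(1+29/800) = 417/500 ≈ 0.834000
step 7 [3.5y] zero: DF = P = 203/250 ≈ 0.812000
step 8 [4y] swap r/2=1981/70639: DF=(1 − 1981/70639·(0.961200+0.940400+0.936700+0.905000+0.872700+0.834000+0.812000))/(1+1981/70639) = 8019/10000 ≈ 0.801900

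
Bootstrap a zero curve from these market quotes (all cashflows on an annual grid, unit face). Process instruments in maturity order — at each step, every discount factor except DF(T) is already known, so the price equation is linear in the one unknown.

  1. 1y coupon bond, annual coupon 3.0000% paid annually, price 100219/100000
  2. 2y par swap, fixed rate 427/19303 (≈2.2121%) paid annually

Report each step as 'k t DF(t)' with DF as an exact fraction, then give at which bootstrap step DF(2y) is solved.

1 1 973/1000
2 2 9573/10000
DF(2y) is solved at step 2

step 1 [1y] bond c/1=3/100: DF=(100219/100000 − 3/100·(0))/(1+3/100) = 973/1000 ≈ 0.973000
step 2 [2y] swap r/1=427/19303: DF=(1 − 427/19303·(0.973000))/(1+427/19303) = 9573/10000 ≈ 0.957300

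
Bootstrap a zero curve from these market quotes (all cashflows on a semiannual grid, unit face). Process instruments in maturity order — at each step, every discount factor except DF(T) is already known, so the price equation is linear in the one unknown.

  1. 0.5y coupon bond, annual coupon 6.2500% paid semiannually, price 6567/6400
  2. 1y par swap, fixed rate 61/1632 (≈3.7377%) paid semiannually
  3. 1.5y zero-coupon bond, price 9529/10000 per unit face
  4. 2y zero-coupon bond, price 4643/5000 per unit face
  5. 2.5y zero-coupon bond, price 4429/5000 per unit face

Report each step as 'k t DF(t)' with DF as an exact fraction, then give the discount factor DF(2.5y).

1 1/2 199/200
2 1 4817/5000
3 3/2 9529/10000
4 2 4643/5000
5 5/2 4429/5000
DF(2.5y) = 4429/5000 ≈ 0.885800

step 1 [0.5y] bond c/2=1/32: DF=(6567/6400 − 1/32·(0))/(1+1/32) = 199/200 ≈ 0.995000
step 2 [1y] swap r/2=61/3264: DF=(1 − 61/3264·(0.995000))/(1+61/3264) = 4817/5000 ≈ 0.963400
step 3 [1.5y] zero: DF = P = 9529/10000 ≈ 0.952900
step 4 [2y] zero: DF = P = 4643/5000 ≈ 0.928600
step 5 [2.5y] zero: DF = P = 4429/5000 ≈ 0.885800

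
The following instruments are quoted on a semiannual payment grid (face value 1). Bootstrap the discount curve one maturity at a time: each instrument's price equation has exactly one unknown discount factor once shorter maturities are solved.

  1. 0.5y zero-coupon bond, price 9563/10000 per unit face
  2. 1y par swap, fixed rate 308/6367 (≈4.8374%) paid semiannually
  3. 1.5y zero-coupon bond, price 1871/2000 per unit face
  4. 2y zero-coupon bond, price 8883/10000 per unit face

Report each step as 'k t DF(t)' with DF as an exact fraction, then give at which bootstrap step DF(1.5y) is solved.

step 1 [0.5y] zero: DF = P = 9563/10000 ≈ 0.956300
step 2 [1y] swap r/2=154/6367: DF=(1 − 154/6367·(0.956300))/(1+154/6367) = 4769/5000 ≈ 0.953800
step 3 [1.5y] zero: DF = P = 1871/2000 ≈ 0.935500
step 4 [2y] zero: DF = P = 8883/10000 ≈ 0.888300

1 1/2 9563/10000
2 1 4769/5000
3 3/2 1871/2000
4 2 8883/10000
DF(1.5y) is solved at step 3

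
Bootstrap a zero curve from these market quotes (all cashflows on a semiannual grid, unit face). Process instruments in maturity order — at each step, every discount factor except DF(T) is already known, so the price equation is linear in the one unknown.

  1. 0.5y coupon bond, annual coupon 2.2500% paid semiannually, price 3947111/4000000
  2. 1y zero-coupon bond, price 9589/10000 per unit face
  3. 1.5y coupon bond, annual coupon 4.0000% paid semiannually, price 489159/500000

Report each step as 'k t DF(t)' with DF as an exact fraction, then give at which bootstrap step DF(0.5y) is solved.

step 1 [0.5y] bond c/2=9/800: DF=(3947111/4000000 − 9/800·(0))/(1+9/800) = 4879/5000 ≈ 0.975800
step 2 [1y] zero: DF = P = 9589/10000 ≈ 0.958900
step 3 [1.5y] bond c/2=1/50: DF=(489159/500000 − 1/50·(0.975800+0.958900))/(1+1/50) = 2303/2500 ≈ 0.921200

1 1/2 4879/5000
2 1 9589/10000
3 3/2 2303/2500
DF(0.5y) is solved at step 1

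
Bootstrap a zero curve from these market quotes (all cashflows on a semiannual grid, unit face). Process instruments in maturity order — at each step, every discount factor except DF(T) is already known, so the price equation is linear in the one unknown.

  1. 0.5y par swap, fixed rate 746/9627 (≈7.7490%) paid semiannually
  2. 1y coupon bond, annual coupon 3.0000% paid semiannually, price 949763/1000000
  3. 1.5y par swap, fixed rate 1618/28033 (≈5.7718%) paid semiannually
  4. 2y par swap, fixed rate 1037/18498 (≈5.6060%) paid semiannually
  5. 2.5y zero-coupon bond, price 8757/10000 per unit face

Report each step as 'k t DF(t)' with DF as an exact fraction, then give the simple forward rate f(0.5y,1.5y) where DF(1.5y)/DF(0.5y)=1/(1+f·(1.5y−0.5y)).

1 1/2 9627/10000
2 1 1843/2000
3 3/2 9191/10000
4 2 8963/10000
5 5/2 8757/10000
f(0.5y,1.5y) = ((9627/10000)/(9191/10000) − 1)/(1) = 436/9191 ≈ 4.7438%

step 1 [0.5y] swap r/2=373/9627: DF=(1 − 373/9627·(0))/(1+373/9627) = 9627/10000 ≈ 0.962700
step 2 [1y] bond c/2=3/200: DF=(949763/1000000 − 3/200·(0.962700))/(1+3/200) = 1843/2000 ≈ 0.921500
step 3 [1.5y] swap r/2=809/28033: DF=(1 − 809/28033·(0.962700+0.921500))/(1+809/28033) = 9191/10000 ≈ 0.919100
step 4 [2y] swap r/2=1037/36996: DF=(1 − 1037/36996·(0.962700+0.921500+0.919100))/(1+1037/36996) = 8963/10000 ≈ 0.896300
step 5 [2.5y] zero: DF = P = 8757/10000 ≈ 0.875700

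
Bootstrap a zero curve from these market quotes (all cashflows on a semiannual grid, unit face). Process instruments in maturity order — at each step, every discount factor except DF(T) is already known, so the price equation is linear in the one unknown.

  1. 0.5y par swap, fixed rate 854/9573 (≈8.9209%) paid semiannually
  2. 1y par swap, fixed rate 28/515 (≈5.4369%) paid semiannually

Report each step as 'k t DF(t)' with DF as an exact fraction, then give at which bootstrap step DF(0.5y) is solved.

step 1 [0.5y] swap r/2=427/9573: DF=(1 − 427/9573·(0))/(1+427/9573) = 9573/10000 ≈ 0.957300
step 2 [1y] swap r/2=14/515: DF=(1 − 14/515·(0.957300))/(1+14/515) = 4741/5000 ≈ 0.948200

1 1/2 9573/10000
2 1 4741/5000
DF(0.5y) is solved at step 1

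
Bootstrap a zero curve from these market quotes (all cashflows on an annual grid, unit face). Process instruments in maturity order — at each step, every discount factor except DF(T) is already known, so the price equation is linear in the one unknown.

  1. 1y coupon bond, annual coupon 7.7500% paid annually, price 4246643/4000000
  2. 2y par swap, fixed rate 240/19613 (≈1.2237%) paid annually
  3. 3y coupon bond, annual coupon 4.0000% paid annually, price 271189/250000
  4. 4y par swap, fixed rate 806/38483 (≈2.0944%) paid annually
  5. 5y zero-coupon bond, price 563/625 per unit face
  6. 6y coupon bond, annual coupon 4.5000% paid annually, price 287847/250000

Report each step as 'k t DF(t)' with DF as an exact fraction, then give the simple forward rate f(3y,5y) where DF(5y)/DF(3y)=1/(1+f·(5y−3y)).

step 1 [1y] bond c/1=31/400: DF=(4246643/4000000 − 31/400·(0))/(1+31/400) = 9853/10000 ≈ 0.985300
step 2 [2y] swap r/1=240/19613: DF=(1 − 240/19613·(0.985300))/(1+240/19613) = 122/125 ≈ 0.976000
step 3 [3y] bond c/1=1/25: DF=(271189/250000 − 1/25·(0.985300+0.976000))/(1+1/25) = 2419/2500 ≈ 0.967600
step 4 [4y] swap r/1=806/38483: DF=(1 − 806/38483·(0.985300+0.976000+0.967600))/(1+806/38483) = 4597/5000 ≈ 0.919400
step 5 [5y] zero: DF = P = 563/625 ≈ 0.900800
step 6 [6y] bond c/1=9/200: DF=(287847/250000 − 9/200·(0.985300+0.976000+0.967600+0.919400+0.900800))/(1+9/200) = 8973/10000 ≈ 0.897300

1 1 9853/10000
2 2 122/125
3 3 2419/2500
4 4 4597/5000
5 5 563/625
6 6 8973/10000
f(3y,5y) = ((2419/2500)/(563/625) − 1)/(2) = 167/4504 ≈ 3.7078%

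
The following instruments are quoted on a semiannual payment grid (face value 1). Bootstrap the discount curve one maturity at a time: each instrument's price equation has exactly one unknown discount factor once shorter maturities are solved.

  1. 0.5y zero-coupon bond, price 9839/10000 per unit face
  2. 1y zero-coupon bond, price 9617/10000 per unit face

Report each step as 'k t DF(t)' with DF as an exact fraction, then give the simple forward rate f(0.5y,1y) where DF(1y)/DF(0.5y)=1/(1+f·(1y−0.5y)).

step 1 [0.5y] zero: DF = P = 9839/10000 ≈ 0.983900
step 2 [1y] zero: DF = P = 9617/10000 ≈ 0.961700

1 1/2 9839/10000
2 1 9617/10000
f(0.5y,1y) = ((9839/10000)/(9617/10000) − 1)/(1/2) = 444/9617 ≈ 4.6168%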